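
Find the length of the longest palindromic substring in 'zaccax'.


Scanning 'zaccax' for palindromic substrings.
Substring at positions 1-4: 'acca'.
Check: reverse('acca') = 'acca' -> palindrome confirmed.
Neighbouring characters ('z' / 'x') break symmetry, so it cannot extend further.
No longer palindromic substring exists; longest length = 4

4


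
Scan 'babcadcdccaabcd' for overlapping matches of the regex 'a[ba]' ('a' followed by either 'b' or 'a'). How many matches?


Pattern: a[ba] means 'a' followed by either 'b' or 'a'.
Scanning 'babcadcdccaabcd' position-by-position:
  Pos 0: window 'ba' -> no
  Pos 1: window 'ab' -> MATCH
  Pos 2: window 'bc' -> no
  Pos 3: window 'ca' -> no
  Pos 4: window 'ad' -> no
  Pos 5: window 'dc' -> no
  Pos 6: window 'cd' -> no
  Pos 7: window 'dc' -> no
  Pos 8: window 'cc' -> no
  Pos 9: window 'ca' -> no
  Pos 10: window 'aa' -> MATCH
  Pos 11: window 'ab' -> MATCH
  Pos 12: window 'bc' -> no
  Pos 13: window 'cd' -> no
  Pos 14: window 'd' -> no
Total matches: 3

3


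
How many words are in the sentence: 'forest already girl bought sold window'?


Counting words by splitting on spaces:
  Word 1: 'forest'
  Word 2: 'already'
  Word 3: 'girl'
  Word 4: 'bought'
  Word 5: 'sold'
  Word 6: 'window'
Total words: 6

6


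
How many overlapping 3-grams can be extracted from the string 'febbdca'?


String 'febbdca' has length L = 7.
Number of overlapping n-grams = L - n + 1
Substituting: 7 - 3 + 1 = 5

5


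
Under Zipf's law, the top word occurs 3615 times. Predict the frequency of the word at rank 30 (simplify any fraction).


Zipf's law: freq(rank) = f1 / rank
f1 = 3615, rank = 30
freq = 3615 / 30
GCD(3615, 30) = 15
Simplified: 241/2

241/2


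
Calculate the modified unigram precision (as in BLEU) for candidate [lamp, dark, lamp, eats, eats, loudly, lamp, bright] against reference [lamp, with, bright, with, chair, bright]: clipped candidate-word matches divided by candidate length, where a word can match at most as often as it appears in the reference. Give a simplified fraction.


Reference word counts: {'bright': 2, 'chair': 1, 'lamp': 1, 'with': 2}
Checking each candidate word (with clipping):
  'lamp' -> in reference (ref count 1, used 1/1) -> match (matches: 1)
  'dark' -> not in reference -> no match (matches: 1)
  'lamp' -> ref count 1 already used up (1/1) -> clipped, no match (matches: 1)
  'eats' -> not in reference -> no match (matches: 1)
  'eats' -> not in reference -> no match (matches: 1)
  'loudly' -> not in reference -> no match (matches: 1)
  'lamp' -> ref count 1 already used up (1/1) -> clipped, no match (matches: 1)
  'bright' -> in reference (ref count 2, used 1/2) -> match (matches: 2)
Clipped matches: 2, Candidate length: 8
Precision = 2/8 = 1/4

1/4


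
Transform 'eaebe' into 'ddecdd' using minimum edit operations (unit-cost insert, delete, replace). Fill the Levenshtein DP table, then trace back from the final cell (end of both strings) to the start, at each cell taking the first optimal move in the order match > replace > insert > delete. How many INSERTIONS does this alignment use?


Edit distance = 5. Backtracking from cell (5, 6) with preference match > replace > insert > delete,
then listing the resulting alignment 'eaebe' -> 'ddecdd' left to right:
  Step 1: replace e->d
  Step 2: replace a->d
  Step 3: keep 'e'
  Step 4: insert 'c' [insertion #1]
  Step 5: replace b->d
  Step 6: replace e->d
Total insertions: 1

1


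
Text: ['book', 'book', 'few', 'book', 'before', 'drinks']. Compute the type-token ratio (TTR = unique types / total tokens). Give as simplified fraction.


Tokens: 6
Unique types: ('before', 'book', 'drinks', 'few') = 4
TTR = 4/6
Simplify: divide both by 2 -> 2/3
TTR = 2/3

2/3


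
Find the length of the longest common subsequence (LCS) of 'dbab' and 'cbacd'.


DP table for LCS of 'dbab' and 'cbacd':
       c  b  a  c  d
    0  0  0  0  0  0
  d 0  0  0  0  0  1
  b 0  0  1  1  1  1
  a 0  0  1  2  2  2
  b 0  0  1  2  2  2
LCS: 'ba'
LCS length = 2

2


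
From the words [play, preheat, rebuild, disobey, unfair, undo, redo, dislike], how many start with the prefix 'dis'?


Checking each word for prefix 'dis':
  'play' -> no (count: 0)
  'preheat' -> no (count: 0)
  'rebuild' -> no (count: 0)
  'disobey' -> YES, starts with 'dis' (count: 1)
  'unfair' -> no (count: 1)
  'undo' -> no (count: 1)
  'redo' -> no (count: 1)
  'dislike' -> YES, starts with 'dis' (count: 2)
Total with prefix 'dis': 2

2


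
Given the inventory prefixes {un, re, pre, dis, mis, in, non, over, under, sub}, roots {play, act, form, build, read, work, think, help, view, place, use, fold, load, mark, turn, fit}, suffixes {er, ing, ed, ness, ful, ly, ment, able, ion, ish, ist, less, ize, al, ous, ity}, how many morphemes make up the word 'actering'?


Segmenting 'actering' against the inventory:
  'act' -> root (morpheme 1)
  'er' -> suffix (morpheme 2)
  'ing' -> suffix (morpheme 3)
Total morphemes: 3

3


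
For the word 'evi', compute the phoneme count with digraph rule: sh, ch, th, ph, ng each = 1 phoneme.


Parsing 'evi' greedily, digraphs first:
  'e' -> vowel phoneme (phonemes so far: 1)
  'v' -> consonant phoneme (phonemes so far: 2)
  'i' -> vowel phoneme (phonemes so far: 3)
Total phonemes: 3

3


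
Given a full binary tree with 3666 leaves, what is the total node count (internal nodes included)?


Leaf nodes (terminals): 3666
Internal nodes = n - 1 = 3666 - 1 = 3665
Total = leaves + internal = 3666 + 3665 = 7331

7331


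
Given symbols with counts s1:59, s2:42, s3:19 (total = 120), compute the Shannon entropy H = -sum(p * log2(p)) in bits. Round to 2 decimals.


Computing entropy H = -sum(p_i * log2(p_i)):
  s1: p = 59/120 = 0.4917, -p*log2(p) = 0.5036
  s2: p = 42/120 = 0.3500, -p*log2(p) = 0.5301
  s3: p = 19/120 = 0.1583, -p*log2(p) = 0.4210
H = sum of terms = 1.4547
Rounded to 2 decimals: 1.45

1.45


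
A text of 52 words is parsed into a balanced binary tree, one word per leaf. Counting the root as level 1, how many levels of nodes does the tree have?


In a balanced binary tree with n leaves the deepest leaf is ceil(log2(n)) edges below the root,
so counting node levels inclusive of root and leaves gives ceil(log2(n)) + 1 levels.
log2(52) = 5.7004
ceil(5.7004) = 6
levels = 6 + 1 = 7

7


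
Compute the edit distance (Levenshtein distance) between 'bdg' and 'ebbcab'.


Building DP table for s1='bdg' (len 3) and s2='ebbcab' (len 6):
       e  b  b  c  a  b
    0  1  2  3  4  5  6
  b 1  1  1  2  3  4  5
  d 2  2  2  2  3  4  5
  g 3  3  3  3  3  4  5
Edit distance = dp[3][6] = 5

5


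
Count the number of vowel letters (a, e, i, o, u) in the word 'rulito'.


Scanning each character of 'rulito':
  Position 1: 'r' -> consonant (running count: 0)
  Position 2: 'u' -> vowel (running count: 1)
  Position 3: 'l' -> consonant (running count: 1)
  Position 4: 'i' -> vowel (running count: 2)
  Position 5: 't' -> consonant (running count: 2)
  Position 6: 'o' -> vowel (running count: 3)
Total vowels: 3

3


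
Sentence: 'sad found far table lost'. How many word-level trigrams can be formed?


Word trigrams from [5] words:
  Trigram 1: (sad found far)
  Trigram 2: (found far table)
  Trigram 3: (far table lost)
Total word trigrams: 5 - 2 = 3

3


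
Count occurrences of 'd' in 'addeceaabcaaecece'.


Scanning 'addeceaabcaaecece' for 'd':
  Position 1: 'd' -> MATCH (count: 1)
  Position 2: 'd' -> MATCH (count: 2)
Total occurrences of 'd': 2

2


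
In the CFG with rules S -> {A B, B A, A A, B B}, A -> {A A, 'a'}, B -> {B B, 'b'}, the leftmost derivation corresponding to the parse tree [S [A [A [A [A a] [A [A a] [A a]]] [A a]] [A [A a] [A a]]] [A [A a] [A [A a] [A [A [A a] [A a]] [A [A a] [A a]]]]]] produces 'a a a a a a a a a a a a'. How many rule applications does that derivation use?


Every bracketed nonterminal node [X ...] in the tree is produced by exactly one rule application.
Reading the tree off as a leftmost derivation:
  Step 1: S  =>  A A   (applied S -> A A)
  Step 2: A A  =>  A A A   (applied A -> A A)
  Step 3: A A A  =>  A A A A   (applied A -> A A)
  Step 4: A A A A  =>  A A A A A   (applied A -> A A)
  Step 5: A A A A A  =>  a A A A A   (applied A -> a)
  Step 6: a A A A A  =>  a A A A A A   (applied A -> A A)
  Step 7: a A A A A A  =>  a a A A A A   (applied A -> a)
  Step 8: a a A A A A  =>  a a a A A A   (applied A -> a)
  Step 9: a a a A A A  =>  a a a a A A   (applied A -> a)
  Step 10: a a a a A A  =>  a a a a A A A   (applied A -> A A)
  Step 11: a a a a A A A  =>  a a a a a A A   (applied A -> a)
  Step 12: a a a a a A A  =>  a a a a a a A   (applied A -> a)
  Step 13: a a a a a a A  =>  a a a a a a A A   (applied A -> A A)
  Step 14: a a a a a a A A  =>  a a a a a a a A   (applied A -> a)
  Step 15: a a a a a a a A  =>  a a a a a a a A A   (applied A -> A A)
  Step 16: a a a a a a a A A  =>  a a a a a a a a A   (applied A -> a)
  Step 17: a a a a a a a a A  =>  a a a a a a a a A A   (applied A -> A A)
  Step 18: a a a a a a a a A A  =>  a a a a a a a a A A A   (applied A -> A A)
  Step 19: a a a a a a a a A A A  =>  a a a a a a a a a A A   (applied A -> a)
  Step 20: a a a a a a a a a A A  =>  a a a a a a a a a a A   (applied A -> a)
  Step 21: a a a a a a a a a a A  =>  a a a a a a a a a a A A   (applied A -> A A)
  Step 22: a a a a a a a a a a A A  =>  a a a a a a a a a a a A   (applied A -> a)
  Step 23: a a a a a a a a a a a A  =>  a a a a a a a a a a a a   (applied A -> a)
Final yield: a a a a a a a a a a a a
Total rewrite steps: 23

23


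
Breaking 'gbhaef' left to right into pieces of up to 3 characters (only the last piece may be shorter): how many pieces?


'gbhaef' has 6 characters.
Chunking with max size 3:
  Chunk 1: 'gbh' (positions 0-2)
  Chunk 2: 'aef' (positions 3-5)
Total chunks: ceil(6 / 3) = 2

2


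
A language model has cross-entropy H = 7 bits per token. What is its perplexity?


Perplexity formula: PP = 2^H
H = 7
PP = 2^7
Steps: 2^1 = 2, 2^2 = 4, 2^3 = 8, 2^4 = 16, 2^5 = 32, 2^6 = 64, 2^7 = 128
PP = 128

128


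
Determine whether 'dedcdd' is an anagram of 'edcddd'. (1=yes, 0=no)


Sort characters of 'dedcdd': 'cdddde'
Sort characters of 'edcddd': 'cdddde'
Sorted forms match -> they ARE anagrams
Result: 1

1


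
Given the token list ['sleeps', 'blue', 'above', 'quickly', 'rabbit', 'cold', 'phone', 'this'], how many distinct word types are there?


Listing all tokens and tracking unique types:
  Token 1: 'sleeps' -> NEW (unique so far: 1)
  Token 2: 'blue' -> NEW (unique so far: 2)
  Token 3: 'above' -> NEW (unique so far: 3)
  Token 4: 'quickly' -> NEW (unique so far: 4)
  Token 5: 'rabbit' -> NEW (unique so far: 5)
  Token 6: 'cold' -> NEW (unique so far: 6)
  Token 7: 'phone' -> NEW (unique so far: 7)
  Token 8: 'this' -> NEW (unique so far: 8)
Unique types: ('above', 'blue', 'cold', 'phone', 'quickly', 'rabbit', 'sleeps', 'this')
Vocabulary size: 8

8


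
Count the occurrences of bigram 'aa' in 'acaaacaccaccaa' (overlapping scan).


Scanning 'acaaacaccaccaa' for bigram 'aa':
  Position 0: 'ac' -> no
  Position 1: 'ca' -> no
  Position 2: 'aa' -> MATCH
  Position 3: 'aa' -> MATCH
  Position 4: 'ac' -> no
  Position 5: 'ca' -> no
  Position 6: 'ac' -> no
  Position 7: 'cc' -> no
  Position 8: 'ca' -> no
  Position 9: 'ac' -> no
  Position 10: 'cc' -> no
  Position 11: 'ca' -> no
  Position 12: 'aa' -> MATCH
Total matches: 3

3


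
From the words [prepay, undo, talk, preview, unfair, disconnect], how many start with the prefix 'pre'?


Checking each word for prefix 'pre':
  'prepay' -> YES, starts with 'pre' (count: 1)
  'undo' -> no (count: 1)
  'talk' -> no (count: 1)
  'preview' -> YES, starts with 'pre' (count: 2)
  'unfair' -> no (count: 2)
  'disconnect' -> no (count: 2)
Total with prefix 'pre': 2

2


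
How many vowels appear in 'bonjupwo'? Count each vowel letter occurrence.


Scanning each character of 'bonjupwo':
  Position 1: 'b' -> consonant (running count: 0)
  Position 2: 'o' -> vowel (running count: 1)
  Position 3: 'n' -> consonant (running count: 1)
  Position 4: 'j' -> consonant (running count: 1)
  Position 5: 'u' -> vowel (running count: 2)
  Position 6: 'p' -> consonant (running count: 2)
  Position 7: 'w' -> consonant (running count: 2)
  Position 8: 'o' -> vowel (running count: 3)
Total vowels: 3

3


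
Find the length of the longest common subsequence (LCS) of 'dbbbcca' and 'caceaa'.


DP table for LCS of 'dbbbcca' and 'caceaa':
       c  a  c  e  a  a
    0  0  0  0  0  0  0
  d 0  0  0  0  0  0  0
  b 0  0  0  0  0  0  0
  b 0  0  0  0  0  0  0
  b 0  0  0  0  0  0  0
  c 0  1  1  1  1  1  1
  c 0  1  1  2  2  2  2
  a 0  1  2  2  2  3  3
LCS: 'cca'
LCS length = 3

3


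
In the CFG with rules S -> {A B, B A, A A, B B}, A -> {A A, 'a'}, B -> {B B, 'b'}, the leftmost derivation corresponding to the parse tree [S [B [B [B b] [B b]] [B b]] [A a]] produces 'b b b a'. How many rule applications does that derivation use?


Every bracketed nonterminal node [X ...] in the tree is produced by exactly one rule application.
Reading the tree off as a leftmost derivation:
  Step 1: S  =>  B A   (applied S -> B A)
  Step 2: B A  =>  B B A   (applied B -> B B)
  Step 3: B B A  =>  B B B A   (applied B -> B B)
  Step 4: B B B A  =>  b B B A   (applied B -> b)
  Step 5: b B B A  =>  b b B A   (applied B -> b)
  Step 6: b b B A  =>  b b b A   (applied B -> b)
  Step 7: b b b A  =>  b b b a   (applied A -> a)
Final yield: b b b a
Total rewrite steps: 7

7


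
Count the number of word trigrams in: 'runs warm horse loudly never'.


Word trigrams from [5] words:
  Trigram 1: (runs warm horse)
  Trigram 2: (warm horse loudly)
  Trigram 3: (horse loudly never)
Total word trigrams: 5 - 2 = 3

3


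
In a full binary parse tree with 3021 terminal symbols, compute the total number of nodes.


Leaf nodes (terminals): 3021
Internal nodes = n - 1 = 3021 - 1 = 3020
Total = leaves + internal = 3021 + 3020 = 6041

6041


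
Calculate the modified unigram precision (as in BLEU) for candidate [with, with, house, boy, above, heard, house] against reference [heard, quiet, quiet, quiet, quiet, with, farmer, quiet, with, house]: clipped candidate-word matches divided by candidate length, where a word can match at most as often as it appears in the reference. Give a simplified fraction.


Reference word counts: {'farmer': 1, 'heard': 1, 'house': 1, 'quiet': 5, 'with': 2}
Checking each candidate word (with clipping):
  'with' -> in reference (ref count 2, used 1/2) -> match (matches: 1)
  'with' -> in reference (ref count 2, used 2/2) -> match (matches: 2)
  'house' -> in reference (ref count 1, used 1/1) -> match (matches: 3)
  'boy' -> not in reference -> no match (matches: 3)
  'above' -> not in reference -> no match (matches: 3)
  'heard' -> in reference (ref count 1, used 1/1) -> match (matches: 4)
  'house' -> ref count 1 already used up (1/1) -> clipped, no match (matches: 4)
Clipped matches: 4, Candidate length: 7
Precision = 4/7

4/7


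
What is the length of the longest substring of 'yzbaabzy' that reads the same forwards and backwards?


Scanning 'yzbaabzy' for palindromic substrings.
Substring at positions 0-7: 'yzbaabzy'.
Check: reverse('yzbaabzy') = 'yzbaabzy' -> palindrome confirmed.
No longer palindromic substring exists; longest length = 8

8


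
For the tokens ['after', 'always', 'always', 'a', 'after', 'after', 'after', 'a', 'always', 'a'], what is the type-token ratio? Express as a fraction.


Tokens: 10
Unique types: ('a', 'after', 'always') = 3
TTR = 3/10
Already in lowest terms.

3/10


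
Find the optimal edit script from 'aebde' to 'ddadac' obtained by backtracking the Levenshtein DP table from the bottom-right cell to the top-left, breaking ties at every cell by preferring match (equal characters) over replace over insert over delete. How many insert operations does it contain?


Edit distance = 5. Backtracking from cell (5, 6) with preference match > replace > insert > delete,
then listing the resulting alignment 'aebde' -> 'ddadac' left to right:
  Step 1: replace a->d
  Step 2: replace e->d
  Step 3: replace b->a
  Step 4: keep 'd'
  Step 5: insert 'a' [insertion #1]
  Step 6: replace e->c
Total insertions: 1

1


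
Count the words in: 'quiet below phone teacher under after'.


Counting words by splitting on spaces:
  Word 1: 'quiet'
  Word 2: 'below'
  Word 3: 'phone'
  Word 4: 'teacher'
  Word 5: 'under'
  Word 6: 'after'
Total words: 6

6


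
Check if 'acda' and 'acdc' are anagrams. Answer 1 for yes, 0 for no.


Sort characters of 'acda': 'aacd'
Sort characters of 'acdc': 'accd'
Sorted forms differ -> they are NOT anagrams
Result: 0

0


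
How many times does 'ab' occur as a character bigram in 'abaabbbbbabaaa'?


Scanning 'abaabbbbbabaaa' for bigram 'ab':
  Position 0: 'ab' -> MATCH
  Position 1: 'ba' -> no
  Position 2: 'aa' -> no
  Position 3: 'ab' -> MATCH
  Position 4: 'bb' -> no
  Position 5: 'bb' -> no
  Position 6: 'bb' -> no
  Position 7: 'bb' -> no
  Position 8: 'ba' -> no
  Position 9: 'ab' -> MATCH
  Position 10: 'ba' -> no
  Position 11: 'aa' -> no
  Position 12: 'aa' -> no
Total matches: 3

3


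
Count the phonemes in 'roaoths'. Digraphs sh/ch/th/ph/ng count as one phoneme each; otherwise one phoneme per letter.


Parsing 'roaoths' greedily, digraphs first:
  'r' -> consonant phoneme (phonemes so far: 1)
  'o' -> vowel phoneme (phonemes so far: 2)
  'a' -> vowel phoneme (phonemes so far: 3)
  'o' -> vowel phoneme (phonemes so far: 4)
  'th' -> digraph (1 consonant phoneme) (phonemes so far: 5)
  's' -> consonant phoneme (phonemes so far: 6)
Total phonemes: 6

6


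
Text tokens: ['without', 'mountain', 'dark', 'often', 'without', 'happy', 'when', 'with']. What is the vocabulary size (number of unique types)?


Listing all tokens and tracking unique types:
  Token 1: 'without' -> NEW (unique so far: 1)
  Token 2: 'mountain' -> NEW (unique so far: 2)
  Token 3: 'dark' -> NEW (unique so far: 3)
  Token 4: 'often' -> NEW (unique so far: 4)
  Token 5: 'without' -> duplicate (unique so far: 4)
  Token 6: 'happy' -> NEW (unique so far: 5)
  Token 7: 'when' -> NEW (unique so far: 6)
  Token 8: 'with' -> NEW (unique so far: 7)
Unique types: ('dark', 'happy', 'mountain', 'often', 'when', 'with', 'without')
Vocabulary size: 7

7


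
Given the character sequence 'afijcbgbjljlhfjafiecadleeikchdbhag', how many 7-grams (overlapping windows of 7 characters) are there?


String 'afijcbgbjljlhfjafiecadleeikchdbhag' has length L = 34.
Number of overlapping n-grams = L - n + 1
Substituting: 34 - 7 + 1 = 28

28


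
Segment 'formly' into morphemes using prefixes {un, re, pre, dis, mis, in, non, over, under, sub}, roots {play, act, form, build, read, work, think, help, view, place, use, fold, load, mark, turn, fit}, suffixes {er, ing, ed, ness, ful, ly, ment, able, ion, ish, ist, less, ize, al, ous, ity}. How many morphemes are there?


Segmenting 'formly' against the inventory:
  'form' -> root (morpheme 1)
  'ly' -> suffix (morpheme 2)
Total morphemes: 2

2


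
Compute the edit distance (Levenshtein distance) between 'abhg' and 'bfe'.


Building DP table for s1='abhg' (len 4) and s2='bfe' (len 3):
       b  f  e
    0  1  2  3
  a 1  1  2  3
  b 2  1  2  3
  h 3  2  2  3
  g 4  3  3  3
Edit distance = dp[4][3] = 3

3


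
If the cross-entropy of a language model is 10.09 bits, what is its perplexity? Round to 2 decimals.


Perplexity formula: PP = 2^H
H = 10.09
PP = 2^10.09
Decompose: 2^10.09 = 2^10 * 2^0.09
2^10 = 1024, 2^0.09 ~ 1.0643702
PP ~ 1024 * 1.0643702 = 1089.9150848
Rounded to 2 decimals: 1089.92

1089.92


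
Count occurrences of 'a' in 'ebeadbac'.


Scanning 'ebeadbac' for 'a':
  Position 3: 'a' -> MATCH (count: 1)
  Position 6: 'a' -> MATCH (count: 2)
Total occurrences of 'a': 2

2


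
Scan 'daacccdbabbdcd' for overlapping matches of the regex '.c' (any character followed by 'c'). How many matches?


Pattern: .c means any character followed by 'c'.
Scanning 'daacccdbabbdcd' position-by-position:
  Pos 0: window 'da' -> no
  Pos 1: window 'aa' -> no
  Pos 2: window 'ac' -> MATCH
  Pos 3: window 'cc' -> MATCH
  Pos 4: window 'cc' -> MATCH
  Pos 5: window 'cd' -> no
  Pos 6: window 'db' -> no
  Pos 7: window 'ba' -> no
  Pos 8: window 'ab' -> no
  Pos 9: window 'bb' -> no
  Pos 10: window 'bd' -> no
  Pos 11: window 'dc' -> MATCH
  Pos 12: window 'cd' -> no
  Pos 13: window 'd' -> no
Total matches: 4

4


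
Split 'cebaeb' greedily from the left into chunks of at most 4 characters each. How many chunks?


'cebaeb' has 6 characters.
Chunking with max size 4:
  Chunk 1: 'ceba' (positions 0-3)
  Chunk 2: 'eb' (positions 4-5)
Total chunks: ceil(6 / 4) = 2

2


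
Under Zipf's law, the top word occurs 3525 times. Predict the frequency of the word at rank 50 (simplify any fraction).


Zipf's law: freq(rank) = f1 / rank
f1 = 3525, rank = 50
freq = 3525 / 50
GCD(3525, 50) = 25
Simplified: 141/2

141/2


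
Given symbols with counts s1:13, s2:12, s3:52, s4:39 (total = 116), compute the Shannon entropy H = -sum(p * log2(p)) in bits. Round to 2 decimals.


Computing entropy H = -sum(p_i * log2(p_i)):
  s1: p = 13/116 = 0.1121, -p*log2(p) = 0.3539
  s2: p = 12/116 = 0.1034, -p*log2(p) = 0.3386
  s3: p = 52/116 = 0.4483, -p*log2(p) = 0.5189
  s4: p = 39/116 = 0.3362, -p*log2(p) = 0.5287
H = sum of terms = 1.7401
Rounded to 2 decimals: 1.74

1.74


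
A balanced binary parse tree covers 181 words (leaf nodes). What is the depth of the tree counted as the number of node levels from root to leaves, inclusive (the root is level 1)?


In a balanced binary tree with n leaves the deepest leaf is ceil(log2(n)) edges below the root,
so counting node levels inclusive of root and leaves gives ceil(log2(n)) + 1 levels.
log2(181) = 7.4998
ceil(7.4998) = 8
levels = 8 + 1 = 9

9


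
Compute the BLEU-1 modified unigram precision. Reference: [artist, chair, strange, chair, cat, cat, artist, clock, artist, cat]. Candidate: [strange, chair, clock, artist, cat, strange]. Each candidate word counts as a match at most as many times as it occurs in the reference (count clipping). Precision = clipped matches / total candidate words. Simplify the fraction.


Reference word counts: {'artist': 3, 'cat': 3, 'chair': 2, 'clock': 1, 'strange': 1}
Checking each candidate word (with clipping):
  'strange' -> in reference (ref count 1, used 1/1) -> match (matches: 1)
  'chair' -> in reference (ref count 2, used 1/2) -> match (matches: 2)
  'clock' -> in reference (ref count 1, used 1/1) -> match (matches: 3)
  'artist' -> in reference (ref count 3, used 1/3) -> match (matches: 4)
  'cat' -> in reference (ref count 3, used 1/3) -> match (matches: 5)
  'strange' -> ref count 1 already used up (1/1) -> clipped, no match (matches: 5)
Clipped matches: 5, Candidate length: 6
Precision = 5/6

5/6


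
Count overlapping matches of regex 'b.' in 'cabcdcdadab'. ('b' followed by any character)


Pattern: b. means 'b' followed by any character.
Scanning 'cabcdcdadab' position-by-position:
  Pos 0: window 'ca' -> no
  Pos 1: window 'ab' -> no
  Pos 2: window 'bc' -> MATCH
  Pos 3: window 'cd' -> no
  Pos 4: window 'dc' -> no
  Pos 5: window 'cd' -> no
  Pos 6: window 'da' -> no
  Pos 7: window 'ad' -> no
  Pos 8: window 'da' -> no
  Pos 9: window 'ab' -> no
  Pos 10: window 'b' -> no
Total matches: 1

1


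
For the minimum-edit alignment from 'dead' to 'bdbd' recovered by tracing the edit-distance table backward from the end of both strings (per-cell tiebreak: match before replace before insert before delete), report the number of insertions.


Edit distance = 3. Backtracking from cell (4, 4) with preference match > replace > insert > delete,
then listing the resulting alignment 'dead' -> 'bdbd' left to right:
  Step 1: replace d->b
  Step 2: replace e->d
  Step 3: replace a->b
  Step 4: keep 'd'
Total insertions: 0

0


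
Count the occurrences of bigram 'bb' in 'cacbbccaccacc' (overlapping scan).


Scanning 'cacbbccaccacc' for bigram 'bb':
  Position 0: 'ca' -> no
  Position 1: 'ac' -> no
  Position 2: 'cb' -> no
  Position 3: 'bb' -> MATCH
  Position 4: 'bc' -> no
  Position 5: 'cc' -> no
  Position 6: 'ca' -> no
  Position 7: 'ac' -> no
  Position 8: 'cc' -> no
  Position 9: 'ca' -> no
  Position 10: 'ac' -> no
  Position 11: 'cc' -> no
Total matches: 1

1


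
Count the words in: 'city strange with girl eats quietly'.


Counting words by splitting on spaces:
  Word 1: 'city'
  Word 2: 'strange'
  Word 3: 'with'
  Word 4: 'girl'
  Word 5: 'eats'
  Word 6: 'quietly'
Total words: 6

6


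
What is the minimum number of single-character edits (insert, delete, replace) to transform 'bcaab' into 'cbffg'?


Building DP table for s1='bcaab' (len 5) and s2='cbffg' (len 5):
       c  b  f  f  g
    0  1  2  3  4  5
  b 1  1  1  2  3  4
  c 2  1  2  2  3  4
  a 3  2  2  3  3  4
  a 4  3  3  3  4  4
  b 5  4  3  4  4  5
Edit distance = dp[5][5] = 5

5


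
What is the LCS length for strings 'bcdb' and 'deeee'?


DP table for LCS of 'bcdb' and 'deeee':
       d  e  e  e  e
    0  0  0  0  0  0
  b 0  0  0  0  0  0
  c 0  0  0  0  0  0
  d 0  1  1  1  1  1
  b 0  1  1  1  1  1
LCS: 'd'
LCS length = 1

1


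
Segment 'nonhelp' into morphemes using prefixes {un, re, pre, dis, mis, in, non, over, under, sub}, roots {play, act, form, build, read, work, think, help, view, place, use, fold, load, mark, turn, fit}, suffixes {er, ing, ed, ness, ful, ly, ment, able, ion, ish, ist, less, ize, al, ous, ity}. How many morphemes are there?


Segmenting 'nonhelp' against the inventory:
  'non' -> prefix (morpheme 1)
  'help' -> root (morpheme 2)
Total morphemes: 2

2


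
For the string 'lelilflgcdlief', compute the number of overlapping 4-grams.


String 'lelilflgcdlief' has length L = 14.
Number of overlapping n-grams = L - n + 1
Substituting: 14 - 4 + 1 = 11

11


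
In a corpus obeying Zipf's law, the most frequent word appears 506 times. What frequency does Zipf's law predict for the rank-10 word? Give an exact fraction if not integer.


Zipf's law: freq(rank) = f1 / rank
f1 = 506, rank = 10
freq = 506 / 10
GCD(506, 10) = 2
Simplified: 253/5

253/5


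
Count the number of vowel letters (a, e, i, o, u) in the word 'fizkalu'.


Scanning each character of 'fizkalu':
  Position 1: 'f' -> consonant (running count: 0)
  Position 2: 'i' -> vowel (running count: 1)
  Position 3: 'z' -> consonant (running count: 1)
  Position 4: 'k' -> consonant (running count: 1)
  Position 5: 'a' -> vowel (running count: 2)
  Position 6: 'l' -> consonant (running count: 2)
  Position 7: 'u' -> vowel (running count: 3)
Total vowels: 3

3


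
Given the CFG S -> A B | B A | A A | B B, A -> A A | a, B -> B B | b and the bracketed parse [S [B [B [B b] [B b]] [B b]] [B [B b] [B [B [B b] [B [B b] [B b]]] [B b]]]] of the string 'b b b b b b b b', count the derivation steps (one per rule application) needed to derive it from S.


Every bracketed nonterminal node [X ...] in the tree is produced by exactly one rule application.
Reading the tree off as a leftmost derivation:
  Step 1: S  =>  B B   (applied S -> B B)
  Step 2: B B  =>  B B B   (applied B -> B B)
  Step 3: B B B  =>  B B B B   (applied B -> B B)
  Step 4: B B B B  =>  b B B B   (applied B -> b)
  Step 5: b B B B  =>  b b B B   (applied B -> b)
  Step 6: b b B B  =>  b b b B   (applied B -> b)
  Step 7: b b b B  =>  b b b B B   (applied B -> B B)
  Step 8: b b b B B  =>  b b b b B   (applied B -> b)
  Step 9: b b b b B  =>  b b b b B B   (applied B -> B B)
  Step 10: b b b b B B  =>  b b b b B B B   (applied B -> B B)
  Step 11: b b b b B B B  =>  b b b b b B B   (applied B -> b)
  Step 12: b b b b b B B  =>  b b b b b B B B   (applied B -> B B)
  Step 13: b b b b b B B B  =>  b b b b b b B B   (applied B -> b)
  Step 14: b b b b b b B B  =>  b b b b b b b B   (applied B -> b)
  Step 15: b b b b b b b B  =>  b b b b b b b b   (applied B -> b)
Final yield: b b b b b b b b
Total rewrite steps: 15

15


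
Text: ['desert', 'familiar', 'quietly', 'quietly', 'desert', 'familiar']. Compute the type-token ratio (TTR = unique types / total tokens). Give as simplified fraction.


Tokens: 6
Unique types: ('desert', 'familiar', 'quietly') = 3
TTR = 3/6
Simplify: divide both by 3 -> 1/2
TTR = 1/2

1/2


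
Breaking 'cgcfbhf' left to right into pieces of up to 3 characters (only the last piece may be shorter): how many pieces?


'cgcfbhf' has 7 characters.
Chunking with max size 3:
  Chunk 1: 'cgc' (positions 0-2)
  Chunk 2: 'fbh' (positions 3-5)
  Chunk 3: 'f' (positions 6-6)
Total chunks: ceil(7 / 3) = 3

3


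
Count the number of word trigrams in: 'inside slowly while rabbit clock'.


Word trigrams from [5] words:
  Trigram 1: (inside slowly while)
  Trigram 2: (slowly while rabbit)
  Trigram 3: (while rabbit clock)
Total word trigrams: 5 - 2 = 3

3


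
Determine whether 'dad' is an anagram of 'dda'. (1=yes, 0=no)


Sort characters of 'dad': 'add'
Sort characters of 'dda': 'add'
Sorted forms match -> they ARE anagrams
Result: 1

1


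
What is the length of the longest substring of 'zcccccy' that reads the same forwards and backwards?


Scanning 'zcccccy' for palindromic substrings.
Substring at positions 1-5: 'ccccc'.
Check: reverse('ccccc') = 'ccccc' -> palindrome confirmed.
Neighbouring characters ('z' / 'y') break symmetry, so it cannot extend further.
No longer palindromic substring exists; longest length = 5

5


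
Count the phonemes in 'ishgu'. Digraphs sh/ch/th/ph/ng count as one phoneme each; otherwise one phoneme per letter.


Parsing 'ishgu' greedily, digraphs first:
  'i' -> vowel phoneme (phonemes so far: 1)
  'sh' -> digraph (1 consonant phoneme) (phonemes so far: 2)
  'g' -> consonant phoneme (phonemes so far: 3)
  'u' -> vowel phoneme (phonemes so far: 4)
Total phonemes: 4

4


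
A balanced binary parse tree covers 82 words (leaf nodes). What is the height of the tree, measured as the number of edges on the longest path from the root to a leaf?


In a balanced binary tree with n leaves the deepest leaf is ceil(log2(n)) edges below the root.
log2(82) = 6.3576
ceil(6.3576) = 7
height (edges) = 7

7


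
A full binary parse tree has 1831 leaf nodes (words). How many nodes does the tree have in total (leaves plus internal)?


Leaf nodes (terminals): 1831
Internal nodes = n - 1 = 1831 - 1 = 1830
Total = leaves + internal = 1831 + 1830 = 3661

3661


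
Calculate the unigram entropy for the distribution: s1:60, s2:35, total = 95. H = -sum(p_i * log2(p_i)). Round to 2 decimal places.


Computing entropy H = -sum(p_i * log2(p_i)):
  s1: p = 60/95 = 0.6316, -p*log2(p) = 0.4187
  s2: p = 35/95 = 0.3684, -p*log2(p) = 0.5307
H = sum of terms = 0.9494
Rounded to 2 decimals: 0.95

0.95


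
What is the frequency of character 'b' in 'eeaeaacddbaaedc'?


Scanning 'eeaeaacddbaaedc' for 'b':
  Position 9: 'b' -> MATCH (count: 1)
Total occurrences of 'b': 1

1


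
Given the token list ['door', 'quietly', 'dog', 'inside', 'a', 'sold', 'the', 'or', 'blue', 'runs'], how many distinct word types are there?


Listing all tokens and tracking unique types:
  Token 1: 'door' -> NEW (unique so far: 1)
  Token 2: 'quietly' -> NEW (unique so far: 2)
  Token 3: 'dog' -> NEW (unique so far: 3)
  Token 4: 'inside' -> NEW (unique so far: 4)
  Token 5: 'a' -> NEW (unique so far: 5)
  Token 6: 'sold' -> NEW (unique so far: 6)
  Token 7: 'the' -> NEW (unique so far: 7)
  Token 8: 'or' -> NEW (unique so far: 8)
  Token 9: 'blue' -> NEW (unique so far: 9)
  Token 10: 'runs' -> NEW (unique so far: 10)
Unique types: ('a', 'blue', 'dog', 'door', 'inside', 'or', 'quietly', 'runs', 'sold', 'the')
Vocabulary size: 10

10


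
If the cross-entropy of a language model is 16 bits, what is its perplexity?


Perplexity formula: PP = 2^H
H = 16
PP = 2^16
PP = 2^16 = 65536

65536


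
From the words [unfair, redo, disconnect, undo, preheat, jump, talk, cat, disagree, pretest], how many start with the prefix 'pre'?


Checking each word for prefix 'pre':
  'unfair' -> no (count: 0)
  'redo' -> no (count: 0)
  'disconnect' -> no (count: 0)
  'undo' -> no (count: 0)
  'preheat' -> YES, starts with 'pre' (count: 1)
  'jump' -> no (count: 1)
  'talk' -> no (count: 1)
  'cat' -> no (count: 1)
  'disagree' -> no (count: 1)
  'pretest' -> YES, starts with 'pre' (count: 2)
Total with prefix 'pre': 2

2


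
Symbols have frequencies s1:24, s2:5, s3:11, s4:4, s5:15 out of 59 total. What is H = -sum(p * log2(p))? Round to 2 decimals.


Computing entropy H = -sum(p_i * log2(p_i)):
  s1: p = 24/59 = 0.4068, -p*log2(p) = 0.5279
  s2: p = 5/59 = 0.0847, -p*log2(p) = 0.3018
  s3: p = 11/59 = 0.1864, -p*log2(p) = 0.4518
  s4: p = 4/59 = 0.0678, -p*log2(p) = 0.2632
  s5: p = 15/59 = 0.2542, -p*log2(p) = 0.5023
H = sum of terms = 2.0470
Rounded to 2 decimals: 2.05

2.05


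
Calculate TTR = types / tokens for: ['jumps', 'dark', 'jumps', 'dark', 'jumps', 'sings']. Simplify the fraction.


Tokens: 6
Unique types: ('dark', 'jumps', 'sings') = 3
TTR = 3/6
Simplify: divide both by 3 -> 1/2
TTR = 1/2

1/2


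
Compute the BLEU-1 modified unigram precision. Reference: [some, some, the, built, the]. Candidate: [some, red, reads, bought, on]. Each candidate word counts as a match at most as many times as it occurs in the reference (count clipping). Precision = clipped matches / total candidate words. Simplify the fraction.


Reference word counts: {'built': 1, 'some': 2, 'the': 2}
Checking each candidate word (with clipping):
  'some' -> in reference (ref count 2, used 1/2) -> match (matches: 1)
  'red' -> not in reference -> no match (matches: 1)
  'reads' -> not in reference -> no match (matches: 1)
  'bought' -> not in reference -> no match (matches: 1)
  'on' -> not in reference -> no match (matches: 1)
Clipped matches: 1, Candidate length: 5
Precision = 1/5

1/5


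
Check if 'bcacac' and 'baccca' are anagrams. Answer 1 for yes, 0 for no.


Sort characters of 'bcacac': 'aabccc'
Sort characters of 'baccca': 'aabccc'
Sorted forms match -> they ARE anagrams
Result: 1

1


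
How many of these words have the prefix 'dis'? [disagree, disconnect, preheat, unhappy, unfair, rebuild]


Checking each word for prefix 'dis':
  'disagree' -> YES, starts with 'dis' (count: 1)
  'disconnect' -> YES, starts with 'dis' (count: 2)
  'preheat' -> no (count: 2)
  'unhappy' -> no (count: 2)
  'unfair' -> no (count: 2)
  'rebuild' -> no (count: 2)
Total with prefix 'dis': 2

2


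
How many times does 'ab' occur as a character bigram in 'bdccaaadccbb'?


Scanning 'bdccaaadccbb' for bigram 'ab':
  Position 0: 'bd' -> no
  Position 1: 'dc' -> no
  Position 2: 'cc' -> no
  Position 3: 'ca' -> no
  Position 4: 'aa' -> no
  Position 5: 'aa' -> no
  Position 6: 'ad' -> no
  Position 7: 'dc' -> no
  Position 8: 'cc' -> no
  Position 9: 'cb' -> no
  Position 10: 'bb' -> no
Total matches: 0

0


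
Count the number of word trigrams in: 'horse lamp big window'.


Word trigrams from [4] words:
  Trigram 1: (horse lamp big)
  Trigram 2: (lamp big window)
Total word trigrams: 4 - 2 = 2

2


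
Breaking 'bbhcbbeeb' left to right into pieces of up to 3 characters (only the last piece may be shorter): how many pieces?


'bbhcbbeeb' has 9 characters.
Chunking with max size 3:
  Chunk 1: 'bbh' (positions 0-2)
  Chunk 2: 'cbb' (positions 3-5)
  Chunk 3: 'eeb' (positions 6-8)
Total chunks: ceil(9 / 3) = 3

3


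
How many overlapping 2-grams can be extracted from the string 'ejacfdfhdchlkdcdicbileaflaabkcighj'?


String 'ejacfdfhdchlkdcdicbileaflaabkcighj' has length L = 34.
Number of overlapping n-grams = L - n + 1
Substituting: 34 - 2 + 1 = 33

33


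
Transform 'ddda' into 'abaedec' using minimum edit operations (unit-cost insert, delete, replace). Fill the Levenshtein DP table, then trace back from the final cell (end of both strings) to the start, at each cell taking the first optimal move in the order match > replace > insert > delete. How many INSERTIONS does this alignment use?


Edit distance = 6. Backtracking from cell (4, 7) with preference match > replace > insert > delete,
then listing the resulting alignment 'ddda' -> 'abaedec' left to right:
  Step 1: insert 'a' [insertion #1]
  Step 2: insert 'b' [insertion #2]
  Step 3: insert 'a' [insertion #3]
  Step 4: replace d->e
  Step 5: keep 'd'
  Step 6: replace d->e
  Step 7: replace a->c
Total insertions: 3

3


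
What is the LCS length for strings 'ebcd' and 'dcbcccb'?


DP table for LCS of 'ebcd' and 'dcbcccb':
       d  c  b  c  c  c  b
    0  0  0  0  0  0  0  0
  e 0  0  0  0  0  0  0  0
  b 0  0  0  1  1  1  1  1
  c 0  0  1  1  2  2  2  2
  d 0  1  1  1  2  2  2  2
LCS: 'bc'
LCS length = 2

2


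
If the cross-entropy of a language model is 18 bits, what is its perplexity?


Perplexity formula: PP = 2^H
H = 18
PP = 2^18
PP = 2^18 = 262144

262144


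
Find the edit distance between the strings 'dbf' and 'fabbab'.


Building DP table for s1='dbf' (len 3) and s2='fabbab' (len 6):
       f  a  b  b  a  b
    0  1  2  3  4  5  6
  d 1  1  2  3  4  5  6
  b 2  2  2  2  3  4  5
  f 3  2  3  3  3  4  5
Edit distance = dp[3][6] = 5

5


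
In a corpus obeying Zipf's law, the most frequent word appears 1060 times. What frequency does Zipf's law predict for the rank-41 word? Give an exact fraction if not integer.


Zipf's law: freq(rank) = f1 / rank
f1 = 1060, rank = 41
freq = 1060 / 41
GCD(1060, 41) = 1
Simplified: 1060/41

1060/41


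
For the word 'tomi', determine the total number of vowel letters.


Scanning each character of 'tomi':
  Position 1: 't' -> consonant (running count: 0)
  Position 2: 'o' -> vowel (running count: 1)
  Position 3: 'm' -> consonant (running count: 1)
  Position 4: 'i' -> vowel (running count: 2)
Total vowels: 2

2


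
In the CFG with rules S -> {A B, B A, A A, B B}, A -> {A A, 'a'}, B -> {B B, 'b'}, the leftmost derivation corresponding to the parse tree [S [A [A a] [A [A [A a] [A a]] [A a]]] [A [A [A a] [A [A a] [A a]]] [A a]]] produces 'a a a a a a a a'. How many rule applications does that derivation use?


Every bracketed nonterminal node [X ...] in the tree is produced by exactly one rule application.
Reading the tree off as a leftmost derivation:
  Step 1: S  =>  A A   (applied S -> A A)
  Step 2: A A  =>  A A A   (applied A -> A A)
  Step 3: A A A  =>  a A A   (applied A -> a)
  Step 4: a A A  =>  a A A A   (applied A -> A A)
  Step 5: a A A A  =>  a A A A A   (applied A -> A A)
  Step 6: a A A A A  =>  a a A A A   (applied A -> a)
  Step 7: a a A A A  =>  a a a A A   (applied A -> a)
  Step 8: a a a A A  =>  a a a a A   (applied A -> a)
  Step 9: a a a a A  =>  a a a a A A   (applied A -> A A)
  Step 10: a a a a A A  =>  a a a a A A A   (applied A -> A A)
  Step 11: a a a a A A A  =>  a a a a a A A   (applied A -> a)
  Step 12: a a a a a A A  =>  a a a a a A A A   (applied A -> A A)
  Step 13: a a a a a A A A  =>  a a a a a a A A   (applied A -> a)
  Step 14: a a a a a a A A  =>  a a a a a a a A   (applied A -> a)
  Step 15: a a a a a a a A  =>  a a a a a a a a   (applied A -> a)
Final yield: a a a a a a a a
Total rewrite steps: 15

15


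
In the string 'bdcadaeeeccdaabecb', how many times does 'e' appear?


Scanning 'bdcadaeeeccdaabecb' for 'e':
  Position 6: 'e' -> MATCH (count: 1)
  Position 7: 'e' -> MATCH (count: 2)
  Position 8: 'e' -> MATCH (count: 3)
  Position 15: 'e' -> MATCH (count: 4)
Total occurrences of 'e': 4

4


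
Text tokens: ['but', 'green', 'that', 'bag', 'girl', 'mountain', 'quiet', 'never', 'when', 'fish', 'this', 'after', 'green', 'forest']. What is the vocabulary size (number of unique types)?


Listing all tokens and tracking unique types:
  Token 1: 'but' -> NEW (unique so far: 1)
  Token 2: 'green' -> NEW (unique so far: 2)
  Token 3: 'that' -> NEW (unique so far: 3)
  Token 4: 'bag' -> NEW (unique so far: 4)
  Token 5: 'girl' -> NEW (unique so far: 5)
  Token 6: 'mountain' -> NEW (unique so far: 6)
  Token 7: 'quiet' -> NEW (unique so far: 7)
  Token 8: 'never' -> NEW (unique so far: 8)
  Token 9: 'when' -> NEW (unique so far: 9)
  Token 10: 'fish' -> NEW (unique so far: 10)
  Token 11: 'this' -> NEW (unique so far: 11)
  Token 12: 'after' -> NEW (unique so far: 12)
  Token 13: 'green' -> duplicate (unique so far: 12)
  Token 14: 'forest' -> NEW (unique so far: 13)
Unique types: ('after', 'bag', 'but', 'fish', 'forest', 'girl', 'green', 'mountain', 'never', 'quiet', 'that', 'this', 'when')
Vocabulary size: 13

13
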